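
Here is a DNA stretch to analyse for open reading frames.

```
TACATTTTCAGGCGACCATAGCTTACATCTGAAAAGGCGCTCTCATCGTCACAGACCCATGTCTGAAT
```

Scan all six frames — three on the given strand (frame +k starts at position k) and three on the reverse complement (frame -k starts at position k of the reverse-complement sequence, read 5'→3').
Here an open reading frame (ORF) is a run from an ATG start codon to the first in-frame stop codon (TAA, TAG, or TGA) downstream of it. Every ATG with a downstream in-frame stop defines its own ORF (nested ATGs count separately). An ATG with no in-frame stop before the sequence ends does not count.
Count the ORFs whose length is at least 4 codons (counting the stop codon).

Reverse complement (5'→3'): ATTCAGACATGGGTCTGTGACGATGAGAGCGCCTTTTCAGATGTAAGCTATGGTCGCCTGAAAATGTA
Frame +1: TAC ATT TTC AGG CGA CCA TAG CTT ACA TCT GAA AAG GCG CTC TCA TCG TCA CAG ACC CAT GTC TGA — no ATG→stop ORF.
Frame +2: ACA TTT TCA GGC GAC CAT AGC TTA CAT CTG AAA AGG CGC TCT CAT CGT CAC AGA CCC ATG TCT GAA — no ATG→stop ORF.
Frame +3: CAT TTT CAG GCG ACC ATA GCT TAC ATC TGA AAA GGC GCT CTC ATC GTC ACA GAC CCA TGT CTG AAT — no ATG→stop ORF.
Frame -1: ATT CAG ACA TGG GTC TGT GAC GAT GAG AGC GCC TTT TCA GAT GTA AGC TAT GGT CGC CTG AAA ATG — no ATG→stop ORF.
Frame -2: TTC AGA CAT GGG TCT GTG ACG ATG AGA GCG CCT TTT CAG ATG TAA GCT ATG GTC GCC TGA AAA TGT — ATG at 23, stop TAA at 44 → 24 nt; ATG at 41, stop TAA at 44 → 6 nt; ATG at 50, stop TGA at 59 → 12 nt.
Frame -3: TCA GAC ATG GGT CTG TGA CGA TGA GAG CGC CTT TTC AGA TGT AAG CTA TGG TCG CCT GAA AAT GTA — ATG at 9, stop TGA at 18 → 12 nt.
ORFs ≥ 4 codons: frame -2 23–46 (8 codons), frame -2 50–61 (4 codons), frame -3 9–20 (4 codons). Count = 3.

3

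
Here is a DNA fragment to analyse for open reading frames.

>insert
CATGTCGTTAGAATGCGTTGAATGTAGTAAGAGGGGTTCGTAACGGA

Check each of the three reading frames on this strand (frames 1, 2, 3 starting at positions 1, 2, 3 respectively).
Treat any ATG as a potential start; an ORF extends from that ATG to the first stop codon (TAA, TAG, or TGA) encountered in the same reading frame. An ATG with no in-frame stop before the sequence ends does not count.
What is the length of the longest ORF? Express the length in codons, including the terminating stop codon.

Frame 1: CAT GTC GTT AGA ATG CGT TGA ATG TAG TAA GAG GGG TTC GTA ACG — ATG at 13, stop TGA at 19 → 9 nt; ATG at 22, stop TAG at 25 → 6 nt.
Frame 2: ATG TCG TTA GAA TGC GTT GAA TGT AGT AAG AGG GGT TCG TAA CGG — ATG at 2, stop TAA at 41 → 42 nt.
Frame 3: TGT CGT TAG AAT GCG TTG AAT GTA GTA AGA GGG GTT CGT AAC GGA — no ATG→stop ORF.
Longest: frame 2, positions 2–43, 42 nt = 14 codons = 13 aa. → 14 codons.

14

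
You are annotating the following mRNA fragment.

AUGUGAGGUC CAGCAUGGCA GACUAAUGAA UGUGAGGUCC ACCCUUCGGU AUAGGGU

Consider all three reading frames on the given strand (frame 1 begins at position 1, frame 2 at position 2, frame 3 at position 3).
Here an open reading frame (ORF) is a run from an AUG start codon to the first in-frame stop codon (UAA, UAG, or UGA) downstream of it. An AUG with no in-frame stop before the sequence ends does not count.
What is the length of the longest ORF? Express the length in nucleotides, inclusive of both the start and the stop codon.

12

Frame 1: AUG UGA GGU CCA GCA UGG CAG ACU AAU GAA UGU GAG GUC CAC CCU UCG GUA UAG GGU — AUG at 1, stop UGA at 4 → 6 nt.
Frame 2: UGU GAG GUC CAG CAU GGC AGA CUA AUG AAU GUG AGG UCC ACC CUU CGG UAU AGG — no AUG→stop ORF.
Frame 3: GUG AGG UCC AGC AUG GCA GAC UAA UGA AUG UGA GGU CCA CCC UUC GGU AUA GGG — AUG at 15, stop UAA at 24 → 12 nt; AUG at 30, stop UGA at 33 → 6 nt.
Longest: frame 3, positions 15–26, 12 nt = 4 codons = 3 aa. → 12 nucleotides.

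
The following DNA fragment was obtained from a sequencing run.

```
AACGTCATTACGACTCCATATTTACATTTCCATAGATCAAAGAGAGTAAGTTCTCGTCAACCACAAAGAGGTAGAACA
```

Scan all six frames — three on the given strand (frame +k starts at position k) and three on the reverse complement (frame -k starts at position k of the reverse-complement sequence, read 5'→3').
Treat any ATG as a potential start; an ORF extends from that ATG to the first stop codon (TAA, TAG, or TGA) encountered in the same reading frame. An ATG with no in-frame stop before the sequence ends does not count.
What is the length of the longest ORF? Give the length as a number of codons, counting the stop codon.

4

Reverse complement (5'→3'): TGTTCTACCTCTTTGTGGTTGACGAGAACTTACTCTCTTTGATCTATGGAAATGTAAATATGGAGTCGTAATGACGTT
Frame +1: AAC GTC ATT ACG ACT CCA TAT TTA CAT TTC CAT AGA TCA AAG AGA GTA AGT TCT CGT CAA CCA CAA AGA GGT AGA ACA — no ATG→stop ORF.
Frame +2: ACG TCA TTA CGA CTC CAT ATT TAC ATT TCC ATA GAT CAA AGA GAG TAA GTT CTC GTC AAC CAC AAA GAG GTA GAA — no ATG→stop ORF.
Frame +3: CGT CAT TAC GAC TCC ATA TTT ACA TTT CCA TAG ATC AAA GAG AGT AAG TTC TCG TCA ACC ACA AAG AGG TAG AAC — no ATG→stop ORF.
Frame -1: TGT TCT ACC TCT TTG TGG TTG ACG AGA ACT TAC TCT CTT TGA TCT ATG GAA ATG TAA ATA TGG AGT CGT AAT GAC GTT — ATG at 46, stop TAA at 55 → 12 nt; ATG at 52, stop TAA at 55 → 6 nt.
Frame -2: GTT CTA CCT CTT TGT GGT TGA CGA GAA CTT ACT CTC TTT GAT CTA TGG AAA TGT AAA TAT GGA GTC GTA ATG ACG — no ATG→stop ORF.
Frame -3: TTC TAC CTC TTT GTG GTT GAC GAG AAC TTA CTC TCT TTG ATC TAT GGA AAT GTA AAT ATG GAG TCG TAA TGA CGT — ATG at 60, stop TAA at 69 → 12 nt.
Longest: frame -1, positions 46–57, 12 nt = 4 codons = 3 aa. → 4 codons.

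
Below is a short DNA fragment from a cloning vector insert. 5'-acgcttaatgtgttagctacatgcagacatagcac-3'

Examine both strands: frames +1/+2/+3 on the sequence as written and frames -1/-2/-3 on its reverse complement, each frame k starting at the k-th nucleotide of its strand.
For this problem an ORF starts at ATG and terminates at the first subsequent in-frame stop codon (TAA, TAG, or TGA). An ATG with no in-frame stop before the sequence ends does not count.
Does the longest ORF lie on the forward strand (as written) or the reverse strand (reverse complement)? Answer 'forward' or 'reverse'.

Reverse complement (5'→3'): GTGCTATGTCTGCATGTAGCTAACACATTAAGCGT
Frame +1: ACG CTT AAT GTG TTA GCT ACA TGC AGA CAT AGC — no ATG→stop ORF.
Frame +2: CGC TTA ATG TGT TAG CTA CAT GCA GAC ATA GCA — ATG at 8, stop TAG at 14 → 9 nt.
Frame +3: GCT TAA TGT GTT AGC TAC ATG CAG ACA TAG CAC — ATG at 21, stop TAG at 30 → 12 nt.
Frame -1: GTG CTA TGT CTG CAT GTA GCT AAC ACA TTA AGC — no ATG→stop ORF.
Frame -2: TGC TAT GTC TGC ATG TAG CTA ACA CAT TAA GCG — ATG at 14, stop TAG at 17 → 6 nt.
Frame -3: GCT ATG TCT GCA TGT AGC TAA CAC ATT AAG CGT — ATG at 6, stop TAA at 21 → 18 nt.
Forward-strand max 12 nt; reverse-strand max 18 nt. The reverse strand has the longer ORF.

reverse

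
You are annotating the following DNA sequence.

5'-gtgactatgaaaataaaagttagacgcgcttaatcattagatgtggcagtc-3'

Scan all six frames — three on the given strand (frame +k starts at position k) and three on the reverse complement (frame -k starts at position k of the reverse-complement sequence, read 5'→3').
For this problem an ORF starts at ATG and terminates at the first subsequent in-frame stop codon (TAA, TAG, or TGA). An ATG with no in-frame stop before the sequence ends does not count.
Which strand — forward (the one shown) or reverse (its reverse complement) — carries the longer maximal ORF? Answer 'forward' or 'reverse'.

Reverse complement (5'→3'): GACTGCCACATCTAATGATTAAGCGCGTCTAACTTTTATTTTCATAGTCAC
Frame +1: GTG ACT ATG AAA ATA AAA GTT AGA CGC GCT TAA TCA TTA GAT GTG GCA GTC — ATG at 7, stop TAA at 31 → 27 nt.
Frame +2: TGA CTA TGA AAA TAA AAG TTA GAC GCG CTT AAT CAT TAG ATG TGG CAG — no ATG→stop ORF.
Frame +3: GAC TAT GAA AAT AAA AGT TAG ACG CGC TTA ATC ATT AGA TGT GGC AGT — no ATG→stop ORF.
Frame -1: GAC TGC CAC ATC TAA TGA TTA AGC GCG TCT AAC TTT TAT TTT CAT AGT CAC — no ATG→stop ORF.
Frame -2: ACT GCC ACA TCT AAT GAT TAA GCG CGT CTA ACT TTT ATT TTC ATA GTC — no ATG→stop ORF.
Frame -3: CTG CCA CAT CTA ATG ATT AAG CGC GTC TAA CTT TTA TTT TCA TAG TCA — ATG at 15, stop TAA at 30 → 18 nt.
Forward-strand max 27 nt; reverse-strand max 18 nt. The forward strand has the longer ORF.

forward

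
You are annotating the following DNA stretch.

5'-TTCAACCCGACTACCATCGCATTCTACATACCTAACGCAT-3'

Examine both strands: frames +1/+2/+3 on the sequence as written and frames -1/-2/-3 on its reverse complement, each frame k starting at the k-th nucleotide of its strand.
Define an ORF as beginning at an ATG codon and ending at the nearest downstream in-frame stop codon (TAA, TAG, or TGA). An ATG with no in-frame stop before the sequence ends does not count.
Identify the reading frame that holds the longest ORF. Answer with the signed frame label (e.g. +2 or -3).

-1

Reverse complement (5'→3'): ATGCGTTAGGTATGTAGAATGCGATGGTAGTCGGGTTGAA
Frame +1: TTC AAC CCG ACT ACC ATC GCA TTC TAC ATA CCT AAC GCA — no ATG→stop ORF.
Frame +2: TCA ACC CGA CTA CCA TCG CAT TCT ACA TAC CTA ACG CAT — no ATG→stop ORF.
Frame +3: CAA CCC GAC TAC CAT CGC ATT CTA CAT ACC TAA CGC — no ATG→stop ORF.
Frame -1: ATG CGT TAG GTA TGT AGA ATG CGA TGG TAG TCG GGT TGA — ATG at 1, stop TAG at 7 → 9 nt; ATG at 19, stop TAG at 28 → 12 nt.
Frame -2: TGC GTT AGG TAT GTA GAA TGC GAT GGT AGT CGG GTT GAA — no ATG→stop ORF.
Frame -3: GCG TTA GGT ATG TAG AAT GCG ATG GTA GTC GGG TTG — ATG at 12, stop TAG at 15 → 6 nt.
Longest ORF is 12 nt in frame -1 (positions 19–30).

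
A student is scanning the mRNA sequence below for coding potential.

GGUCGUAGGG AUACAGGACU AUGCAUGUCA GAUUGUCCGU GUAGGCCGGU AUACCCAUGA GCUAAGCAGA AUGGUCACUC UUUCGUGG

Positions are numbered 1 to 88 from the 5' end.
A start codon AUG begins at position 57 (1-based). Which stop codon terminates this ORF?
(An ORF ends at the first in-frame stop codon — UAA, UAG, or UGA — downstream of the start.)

UAA

Codons from position 57: AUG (57–59), AGC (60–62), UAA (63–65).
The first in-frame stop codon is UAA.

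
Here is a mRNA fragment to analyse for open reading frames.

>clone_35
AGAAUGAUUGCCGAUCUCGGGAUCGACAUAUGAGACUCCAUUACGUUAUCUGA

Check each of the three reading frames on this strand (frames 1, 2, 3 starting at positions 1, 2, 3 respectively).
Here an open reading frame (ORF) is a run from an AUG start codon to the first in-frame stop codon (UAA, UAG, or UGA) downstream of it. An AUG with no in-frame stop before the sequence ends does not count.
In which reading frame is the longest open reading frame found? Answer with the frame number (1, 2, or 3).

1

Frame 1: AGA AUG AUU GCC GAU CUC GGG AUC GAC AUA UGA GAC UCC AUU ACG UUA UCU — AUG at 4, stop UGA at 31 → 30 nt.
Frame 2: GAA UGA UUG CCG AUC UCG GGA UCG ACA UAU GAG ACU CCA UUA CGU UAU CUG — no AUG→stop ORF.
Frame 3: AAU GAU UGC CGA UCU CGG GAU CGA CAU AUG AGA CUC CAU UAC GUU AUC UGA — AUG at 30, stop UGA at 51 → 24 nt.
Longest ORF is 30 nt in frame 1 (positions 4–33).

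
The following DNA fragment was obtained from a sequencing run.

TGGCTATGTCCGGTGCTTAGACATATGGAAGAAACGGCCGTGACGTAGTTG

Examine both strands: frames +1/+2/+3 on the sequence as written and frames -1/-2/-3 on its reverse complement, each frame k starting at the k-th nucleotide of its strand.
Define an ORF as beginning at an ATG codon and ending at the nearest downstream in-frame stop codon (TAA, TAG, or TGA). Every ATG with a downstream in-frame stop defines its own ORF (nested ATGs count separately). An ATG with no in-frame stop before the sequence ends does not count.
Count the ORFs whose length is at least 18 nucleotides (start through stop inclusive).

2

Reverse complement (5'→3'): CAACTACGTCACGGCCGTTTCTTCCATATGTCTAAGCACCGGACATAGCCA
Frame +1: TGG CTA TGT CCG GTG CTT AGA CAT ATG GAA GAA ACG GCC GTG ACG TAG TTG — ATG at 25, stop TAG at 46 → 24 nt.
Frame +2: GGC TAT GTC CGG TGC TTA GAC ATA TGG AAG AAA CGG CCG TGA CGT AGT — no ATG→stop ORF.
Frame +3: GCT ATG TCC GGT GCT TAG ACA TAT GGA AGA AAC GGC CGT GAC GTA GTT — ATG at 6, stop TAG at 18 → 15 nt.
Frame -1: CAA CTA CGT CAC GGC CGT TTC TTC CAT ATG TCT AAG CAC CGG ACA TAG CCA — ATG at 28, stop TAG at 46 → 21 nt.
Frame -2: AAC TAC GTC ACG GCC GTT TCT TCC ATA TGT CTA AGC ACC GGA CAT AGC — no ATG→stop ORF.
Frame -3: ACT ACG TCA CGG CCG TTT CTT CCA TAT GTC TAA GCA CCG GAC ATA GCC — no ATG→stop ORF.
ORFs ≥ 18 nucleotides: frame +1 25–48 (24 nucleotides), frame -1 28–48 (21 nucleotides). Count = 2.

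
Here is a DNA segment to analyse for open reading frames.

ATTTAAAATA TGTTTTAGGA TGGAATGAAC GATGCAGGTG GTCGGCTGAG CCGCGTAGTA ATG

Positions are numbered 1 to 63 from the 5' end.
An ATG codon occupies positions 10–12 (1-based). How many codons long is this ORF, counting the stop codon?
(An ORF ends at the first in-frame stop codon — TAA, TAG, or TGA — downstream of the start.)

Codons from position 10: ATG (10–12), TTT (13–15), TAG (16–18).
TAG is the first in-frame stop; that's 3 codons including the stop.

3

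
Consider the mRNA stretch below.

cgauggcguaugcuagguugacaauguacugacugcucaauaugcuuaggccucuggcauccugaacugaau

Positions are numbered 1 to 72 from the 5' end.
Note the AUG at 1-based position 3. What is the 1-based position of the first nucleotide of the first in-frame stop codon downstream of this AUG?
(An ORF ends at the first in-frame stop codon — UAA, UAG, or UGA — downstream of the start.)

Codons from position 3: AUG (3–5), GCG (6–8), UAU (9–11), GCU (12–14), AGG (15–17), UUG (18–20), ACA (21–23), AUG (24–26), UAC (27–29), UGA (30–32).
UGA is a stop codon; it begins at position 30.

30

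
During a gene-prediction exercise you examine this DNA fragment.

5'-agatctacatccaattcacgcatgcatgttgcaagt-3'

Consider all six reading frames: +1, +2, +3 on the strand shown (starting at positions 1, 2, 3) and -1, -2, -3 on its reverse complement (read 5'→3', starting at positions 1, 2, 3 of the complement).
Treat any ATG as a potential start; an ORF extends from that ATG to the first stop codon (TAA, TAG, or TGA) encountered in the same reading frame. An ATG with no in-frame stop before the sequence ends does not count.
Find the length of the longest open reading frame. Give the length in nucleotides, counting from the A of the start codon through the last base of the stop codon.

Reverse complement (5'→3'): ACTTGCAACATGCATGCGTGAATTGGATGTAGATCT
Frame +1: AGA TCT ACA TCC AAT TCA CGC ATG CAT GTT GCA AGT — no ATG→stop ORF.
Frame +2: GAT CTA CAT CCA ATT CAC GCA TGC ATG TTG CAA — no ATG→stop ORF.
Frame +3: ATC TAC ATC CAA TTC ACG CAT GCA TGT TGC AAG — no ATG→stop ORF.
Frame -1: ACT TGC AAC ATG CAT GCG TGA ATT GGA TGT AGA TCT — ATG at 10, stop TGA at 19 → 12 nt.
Frame -2: CTT GCA ACA TGC ATG CGT GAA TTG GAT GTA GAT — no ATG→stop ORF.
Frame -3: TTG CAA CAT GCA TGC GTG AAT TGG ATG TAG ATC — ATG at 27, stop TAG at 30 → 6 nt.
Longest: frame -1, positions 10–21, 12 nt = 4 codons = 3 aa. → 12 nucleotides.

12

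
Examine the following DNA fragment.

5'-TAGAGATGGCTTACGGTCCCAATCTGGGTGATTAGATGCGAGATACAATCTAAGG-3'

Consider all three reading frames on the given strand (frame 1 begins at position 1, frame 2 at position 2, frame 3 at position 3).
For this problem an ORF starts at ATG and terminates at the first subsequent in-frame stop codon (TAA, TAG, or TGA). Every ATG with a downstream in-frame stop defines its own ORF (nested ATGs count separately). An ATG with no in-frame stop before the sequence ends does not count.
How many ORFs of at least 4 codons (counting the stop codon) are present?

Frame 1: TAG AGA TGG CTT ACG GTC CCA ATC TGG GTG ATT AGA TGC GAG ATA CAA TCT AAG — no ATG→stop ORF.
Frame 2: AGA GAT GGC TTA CGG TCC CAA TCT GGG TGA TTA GAT GCG AGA TAC AAT CTA AGG — no ATG→stop ORF.
Frame 3: GAG ATG GCT TAC GGT CCC AAT CTG GGT GAT TAG ATG CGA GAT ACA ATC TAA — ATG at 6, stop TAG at 33 → 30 nt; ATG at 36, stop TAA at 51 → 18 nt.
ORFs ≥ 4 codons: frame 3 6–35 (10 codons), frame 3 36–53 (6 codons). Count = 2.

2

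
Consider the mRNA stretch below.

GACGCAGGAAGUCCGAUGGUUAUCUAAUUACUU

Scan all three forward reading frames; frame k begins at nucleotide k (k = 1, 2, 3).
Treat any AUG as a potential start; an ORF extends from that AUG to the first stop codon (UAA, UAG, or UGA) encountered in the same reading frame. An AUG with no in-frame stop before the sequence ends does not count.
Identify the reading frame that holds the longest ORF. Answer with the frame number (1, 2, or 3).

1

Frame 1: GAC GCA GGA AGU CCG AUG GUU AUC UAA UUA CUU — AUG at 16, stop UAA at 25 → 12 nt.
Frame 2: ACG CAG GAA GUC CGA UGG UUA UCU AAU UAC — no AUG→stop ORF.
Frame 3: CGC AGG AAG UCC GAU GGU UAU CUA AUU ACU — no AUG→stop ORF.
Longest ORF is 12 nt in frame 1 (positions 16–27).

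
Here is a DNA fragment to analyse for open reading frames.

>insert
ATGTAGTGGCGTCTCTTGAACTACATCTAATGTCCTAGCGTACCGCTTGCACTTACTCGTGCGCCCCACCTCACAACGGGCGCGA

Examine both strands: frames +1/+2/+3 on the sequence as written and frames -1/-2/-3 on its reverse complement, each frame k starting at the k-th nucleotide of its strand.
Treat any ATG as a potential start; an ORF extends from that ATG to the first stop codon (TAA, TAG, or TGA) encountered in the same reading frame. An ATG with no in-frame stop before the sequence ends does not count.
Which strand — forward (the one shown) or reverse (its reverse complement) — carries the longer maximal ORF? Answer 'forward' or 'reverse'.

Reverse complement (5'→3'): TCGCGCCCGTTGTGAGGTGGGGCGCACGAGTAAGTGCAAGCGGTACGCTAGGACATTAGATGTAGTTCAAGAGACGCCACTACAT
Frame +1: ATG TAG TGG CGT CTC TTG AAC TAC ATC TAA TGT CCT AGC GTA CCG CTT GCA CTT ACT CGT GCG CCC CAC CTC ACA ACG GGC GCG — ATG at 1, stop TAG at 4 → 6 nt.
Frame +2: TGT AGT GGC GTC TCT TGA ACT ACA TCT AAT GTC CTA GCG TAC CGC TTG CAC TTA CTC GTG CGC CCC ACC TCA CAA CGG GCG CGA — no ATG→stop ORF.
Frame +3: GTA GTG GCG TCT CTT GAA CTA CAT CTA ATG TCC TAG CGT ACC GCT TGC ACT TAC TCG TGC GCC CCA CCT CAC AAC GGG CGC — ATG at 30, stop TAG at 36 → 9 nt.
Frame -1: TCG CGC CCG TTG TGA GGT GGG GCG CAC GAG TAA GTG CAA GCG GTA CGC TAG GAC ATT AGA TGT AGT TCA AGA GAC GCC ACT ACA — no ATG→stop ORF.
Frame -2: CGC GCC CGT TGT GAG GTG GGG CGC ACG AGT AAG TGC AAG CGG TAC GCT AGG ACA TTA GAT GTA GTT CAA GAG ACG CCA CTA CAT — no ATG→stop ORF.
Frame -3: GCG CCC GTT GTG AGG TGG GGC GCA CGA GTA AGT GCA AGC GGT ACG CTA GGA CAT TAG ATG TAG TTC AAG AGA CGC CAC TAC — ATG at 60, stop TAG at 63 → 6 nt.
Forward-strand max 9 nt; reverse-strand max 6 nt. The forward strand has the longer ORF.

forward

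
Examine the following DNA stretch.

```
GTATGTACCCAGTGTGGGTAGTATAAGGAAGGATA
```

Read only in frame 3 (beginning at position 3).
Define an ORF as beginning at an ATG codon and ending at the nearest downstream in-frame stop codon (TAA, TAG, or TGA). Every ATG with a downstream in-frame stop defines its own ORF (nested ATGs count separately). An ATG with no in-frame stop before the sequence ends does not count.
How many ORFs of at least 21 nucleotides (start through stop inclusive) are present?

1

Frame 3: ATG TAC CCA GTG TGG GTA GTA TAA GGA AGG ATA — ATG at 3, stop TAA at 24 → 24 nt.
ORFs ≥ 21 nucleotides: frame 3 3–26 (24 nucleotides). Count = 1.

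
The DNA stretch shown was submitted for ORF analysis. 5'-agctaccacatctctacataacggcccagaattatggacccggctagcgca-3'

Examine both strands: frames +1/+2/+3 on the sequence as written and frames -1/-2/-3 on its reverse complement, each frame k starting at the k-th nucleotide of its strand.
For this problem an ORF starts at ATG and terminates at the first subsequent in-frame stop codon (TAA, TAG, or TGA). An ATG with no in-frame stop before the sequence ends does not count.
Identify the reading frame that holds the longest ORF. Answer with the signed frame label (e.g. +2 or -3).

-2

Reverse complement (5'→3'): TGCGCTAGCCGGGTCCATAATTCTGGGCCGTTATGTAGAGATGTGGTAGCT
Frame +1: AGC TAC CAC ATC TCT ACA TAA CGG CCC AGA ATT ATG GAC CCG GCT AGC GCA — no ATG→stop ORF.
Frame +2: GCT ACC ACA TCT CTA CAT AAC GGC CCA GAA TTA TGG ACC CGG CTA GCG — no ATG→stop ORF.
Frame +3: CTA CCA CAT CTC TAC ATA ACG GCC CAG AAT TAT GGA CCC GGC TAG CGC — no ATG→stop ORF.
Frame -1: TGC GCT AGC CGG GTC CAT AAT TCT GGG CCG TTA TGT AGA GAT GTG GTA GCT — no ATG→stop ORF.
Frame -2: GCG CTA GCC GGG TCC ATA ATT CTG GGC CGT TAT GTA GAG ATG TGG TAG — ATG at 41, stop TAG at 47 → 9 nt.
Frame -3: CGC TAG CCG GGT CCA TAA TTC TGG GCC GTT ATG TAG AGA TGT GGT AGC — ATG at 33, stop TAG at 36 → 6 nt.
Longest ORF is 9 nt in frame -2 (positions 41–49).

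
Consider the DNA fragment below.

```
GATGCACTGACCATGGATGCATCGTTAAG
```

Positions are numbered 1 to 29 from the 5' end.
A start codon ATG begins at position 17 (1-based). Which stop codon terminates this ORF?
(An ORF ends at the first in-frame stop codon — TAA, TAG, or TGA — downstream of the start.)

Codons from position 17: ATG (17–19), CAT (20–22), CGT (23–25), TAA (26–28).
The first in-frame stop codon is TAA.

TAA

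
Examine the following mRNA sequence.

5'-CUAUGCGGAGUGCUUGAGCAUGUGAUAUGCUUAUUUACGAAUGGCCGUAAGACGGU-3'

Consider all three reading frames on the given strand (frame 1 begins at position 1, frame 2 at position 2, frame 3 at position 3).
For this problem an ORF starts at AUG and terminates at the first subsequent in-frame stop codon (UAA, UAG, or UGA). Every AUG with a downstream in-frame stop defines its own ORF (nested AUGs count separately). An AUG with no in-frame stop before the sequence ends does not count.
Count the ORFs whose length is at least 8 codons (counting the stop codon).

1

Frame 1: CUA UGC GGA GUG CUU GAG CAU GUG AUA UGC UUA UUU ACG AAU GGC CGU AAG ACG — no AUG→stop ORF.
Frame 2: UAU GCG GAG UGC UUG AGC AUG UGA UAU GCU UAU UUA CGA AUG GCC GUA AGA CGG — AUG at 20, stop UGA at 23 → 6 nt.
Frame 3: AUG CGG AGU GCU UGA GCA UGU GAU AUG CUU AUU UAC GAA UGG CCG UAA GAC GGU — AUG at 3, stop UGA at 15 → 15 nt; AUG at 27, stop UAA at 48 → 24 nt.
ORFs ≥ 8 codons: frame 3 27–50 (8 codons). Count = 1.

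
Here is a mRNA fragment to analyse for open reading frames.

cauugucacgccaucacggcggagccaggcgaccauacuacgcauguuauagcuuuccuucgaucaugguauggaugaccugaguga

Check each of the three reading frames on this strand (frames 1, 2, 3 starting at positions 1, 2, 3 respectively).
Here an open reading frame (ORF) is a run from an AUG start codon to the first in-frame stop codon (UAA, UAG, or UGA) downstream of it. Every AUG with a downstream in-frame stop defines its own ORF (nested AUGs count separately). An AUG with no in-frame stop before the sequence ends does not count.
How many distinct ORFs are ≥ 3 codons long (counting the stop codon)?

3

Frame 1: CAU UGU CAC GCC AUC ACG GCG GAG CCA GGC GAC CAU ACU ACG CAU GUU AUA GCU UUC CUU CGA UCA UGG UAU GGA UGA CCU GAG UGA — no AUG→stop ORF.
Frame 2: AUU GUC ACG CCA UCA CGG CGG AGC CAG GCG ACC AUA CUA CGC AUG UUA UAG CUU UCC UUC GAU CAU GGU AUG GAU GAC CUG AGU — AUG at 44, stop UAG at 50 → 9 nt.
Frame 3: UUG UCA CGC CAU CAC GGC GGA GCC AGG CGA CCA UAC UAC GCA UGU UAU AGC UUU CCU UCG AUC AUG GUA UGG AUG ACC UGA GUG — AUG at 66, stop UGA at 81 → 18 nt; AUG at 75, stop UGA at 81 → 9 nt.
ORFs ≥ 3 codons: frame 2 44–52 (3 codons), frame 3 66–83 (6 codons), frame 3 75–83 (3 codons). Count = 3.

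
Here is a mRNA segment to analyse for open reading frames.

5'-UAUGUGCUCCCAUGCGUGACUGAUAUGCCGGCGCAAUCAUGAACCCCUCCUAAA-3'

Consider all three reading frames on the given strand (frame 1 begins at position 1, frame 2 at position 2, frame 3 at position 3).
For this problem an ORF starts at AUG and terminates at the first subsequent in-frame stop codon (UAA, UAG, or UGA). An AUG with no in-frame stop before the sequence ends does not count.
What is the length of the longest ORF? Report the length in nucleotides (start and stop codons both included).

Frame 1: UAU GUG CUC CCA UGC GUG ACU GAU AUG CCG GCG CAA UCA UGA ACC CCU CCU AAA — AUG at 25, stop UGA at 40 → 18 nt.
Frame 2: AUG UGC UCC CAU GCG UGA CUG AUA UGC CGG CGC AAU CAU GAA CCC CUC CUA — AUG at 2, stop UGA at 17 → 18 nt.
Frame 3: UGU GCU CCC AUG CGU GAC UGA UAU GCC GGC GCA AUC AUG AAC CCC UCC UAA — AUG at 12, stop UGA at 21 → 12 nt; AUG at 39, stop UAA at 51 → 15 nt.
Longest: frame 1, positions 25–42, 18 nt = 6 codons = 5 aa. → 18 nucleotides.

18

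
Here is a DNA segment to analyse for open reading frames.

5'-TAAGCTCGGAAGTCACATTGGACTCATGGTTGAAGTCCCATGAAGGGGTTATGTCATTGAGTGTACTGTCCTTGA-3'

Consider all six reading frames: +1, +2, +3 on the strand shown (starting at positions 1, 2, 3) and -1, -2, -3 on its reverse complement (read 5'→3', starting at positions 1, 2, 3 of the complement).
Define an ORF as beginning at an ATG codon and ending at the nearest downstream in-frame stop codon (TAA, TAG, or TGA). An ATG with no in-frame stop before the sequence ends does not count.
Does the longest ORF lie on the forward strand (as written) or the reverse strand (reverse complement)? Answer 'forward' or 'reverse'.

Reverse complement (5'→3'): TCAAGGACAGTACACTCAATGACATAACCCCTTCATGGGACTTCAACCATGAGTCCAATGTGACTTCCGAGCTTA
Frame +1: TAA GCT CGG AAG TCA CAT TGG ACT CAT GGT TGA AGT CCC ATG AAG GGG TTA TGT CAT TGA GTG TAC TGT CCT TGA — ATG at 40, stop TGA at 58 → 21 nt.
Frame +2: AAG CTC GGA AGT CAC ATT GGA CTC ATG GTT GAA GTC CCA TGA AGG GGT TAT GTC ATT GAG TGT ACT GTC CTT — ATG at 26, stop TGA at 41 → 18 nt.
Frame +3: AGC TCG GAA GTC ACA TTG GAC TCA TGG TTG AAG TCC CAT GAA GGG GTT ATG TCA TTG AGT GTA CTG TCC TTG — no ATG→stop ORF.
Frame -1: TCA AGG ACA GTA CAC TCA ATG ACA TAA CCC CTT CAT GGG ACT TCA ACC ATG AGT CCA ATG TGA CTT CCG AGC TTA — ATG at 19, stop TAA at 25 → 9 nt; ATG at 49, stop TGA at 61 → 15 nt; ATG at 58, stop TGA at 61 → 6 nt.
Frame -2: CAA GGA CAG TAC ACT CAA TGA CAT AAC CCC TTC ATG GGA CTT CAA CCA TGA GTC CAA TGT GAC TTC CGA GCT — ATG at 35, stop TGA at 50 → 18 nt.
Frame -3: AAG GAC AGT ACA CTC AAT GAC ATA ACC CCT TCA TGG GAC TTC AAC CAT GAG TCC AAT GTG ACT TCC GAG CTT — no ATG→stop ORF.
Forward-strand max 21 nt; reverse-strand max 18 nt. The forward strand has the longer ORF.

forward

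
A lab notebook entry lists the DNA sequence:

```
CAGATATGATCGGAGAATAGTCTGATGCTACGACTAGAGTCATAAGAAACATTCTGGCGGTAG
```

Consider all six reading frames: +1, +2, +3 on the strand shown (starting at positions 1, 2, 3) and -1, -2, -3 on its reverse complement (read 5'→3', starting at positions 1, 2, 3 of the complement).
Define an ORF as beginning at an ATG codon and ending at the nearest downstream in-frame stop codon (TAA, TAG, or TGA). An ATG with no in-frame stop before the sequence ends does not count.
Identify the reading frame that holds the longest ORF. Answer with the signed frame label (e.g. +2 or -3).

+1

Reverse complement (5'→3'): CTACCGCCAGAATGTTTCTTATGACTCTAGTCGTAGCATCAGACTATTCTCCGATCATATCTG
Frame +1: CAG ATA TGA TCG GAG AAT AGT CTG ATG CTA CGA CTA GAG TCA TAA GAA ACA TTC TGG CGG TAG — ATG at 25, stop TAA at 43 → 21 nt.
Frame +2: AGA TAT GAT CGG AGA ATA GTC TGA TGC TAC GAC TAG AGT CAT AAG AAA CAT TCT GGC GGT — no ATG→stop ORF.
Frame +3: GAT ATG ATC GGA GAA TAG TCT GAT GCT ACG ACT AGA GTC ATA AGA AAC ATT CTG GCG GTA — ATG at 6, stop TAG at 18 → 15 nt.
Frame -1: CTA CCG CCA GAA TGT TTC TTA TGA CTC TAG TCG TAG CAT CAG ACT ATT CTC CGA TCA TAT CTG — no ATG→stop ORF.
Frame -2: TAC CGC CAG AAT GTT TCT TAT GAC TCT AGT CGT AGC ATC AGA CTA TTC TCC GAT CAT ATC — no ATG→stop ORF.
Frame -3: ACC GCC AGA ATG TTT CTT ATG ACT CTA GTC GTA GCA TCA GAC TAT TCT CCG ATC ATA TCT — no ATG→stop ORF.
Longest ORF is 21 nt in frame +1 (positions 25–45).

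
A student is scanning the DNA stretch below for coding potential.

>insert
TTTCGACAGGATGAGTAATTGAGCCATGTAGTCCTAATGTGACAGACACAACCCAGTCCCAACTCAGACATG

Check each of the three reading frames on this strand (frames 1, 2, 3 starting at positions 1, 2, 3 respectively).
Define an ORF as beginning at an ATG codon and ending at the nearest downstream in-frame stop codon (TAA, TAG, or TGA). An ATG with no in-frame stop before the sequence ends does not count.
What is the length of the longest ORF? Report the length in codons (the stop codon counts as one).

4

Frame 1: TTT CGA CAG GAT GAG TAA TTG AGC CAT GTA GTC CTA ATG TGA CAG ACA CAA CCC AGT CCC AAC TCA GAC ATG — ATG at 37, stop TGA at 40 → 6 nt.
Frame 2: TTC GAC AGG ATG AGT AAT TGA GCC ATG TAG TCC TAA TGT GAC AGA CAC AAC CCA GTC CCA ACT CAG ACA — ATG at 11, stop TGA at 20 → 12 nt; ATG at 26, stop TAG at 29 → 6 nt.
Frame 3: TCG ACA GGA TGA GTA ATT GAG CCA TGT AGT CCT AAT GTG ACA GAC ACA ACC CAG TCC CAA CTC AGA CAT — no ATG→stop ORF.
Longest: frame 2, positions 11–22, 12 nt = 4 codons = 3 aa. → 4 codons.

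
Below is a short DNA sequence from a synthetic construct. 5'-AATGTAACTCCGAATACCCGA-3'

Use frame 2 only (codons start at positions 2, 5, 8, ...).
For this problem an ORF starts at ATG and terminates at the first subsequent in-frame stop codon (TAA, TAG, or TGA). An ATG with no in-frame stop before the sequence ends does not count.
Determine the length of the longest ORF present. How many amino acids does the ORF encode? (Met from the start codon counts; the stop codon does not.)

Frame 2: ATG TAA CTC CGA ATA CCC — ATG at 2, stop TAA at 5 → 6 nt.
Longest: frame 2, positions 2–7, 6 nt = 2 codons = 1 aa. → 1 amino acids.

1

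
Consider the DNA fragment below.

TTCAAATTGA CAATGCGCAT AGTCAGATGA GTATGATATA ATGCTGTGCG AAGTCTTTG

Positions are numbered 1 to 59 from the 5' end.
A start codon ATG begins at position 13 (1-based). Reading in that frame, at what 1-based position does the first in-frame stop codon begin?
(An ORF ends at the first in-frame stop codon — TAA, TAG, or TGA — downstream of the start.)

28

Codons from position 13: ATG (13–15), CGC (16–18), ATA (19–21), GTC (22–24), AGA (25–27), TGA (28–30).
TGA is a stop codon; it begins at position 28.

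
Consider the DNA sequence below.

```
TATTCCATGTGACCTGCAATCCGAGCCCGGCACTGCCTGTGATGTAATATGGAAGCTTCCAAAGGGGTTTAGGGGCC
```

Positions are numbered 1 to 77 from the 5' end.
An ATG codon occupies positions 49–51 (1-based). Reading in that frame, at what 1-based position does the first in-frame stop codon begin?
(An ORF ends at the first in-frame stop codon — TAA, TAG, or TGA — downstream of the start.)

70

Codons from position 49: ATG (49–51), GAA (52–54), GCT (55–57), TCC (58–60), AAA (61–63), GGG (64–66), GTT (67–69), TAG (70–72).
TAG is a stop codon; it begins at position 70.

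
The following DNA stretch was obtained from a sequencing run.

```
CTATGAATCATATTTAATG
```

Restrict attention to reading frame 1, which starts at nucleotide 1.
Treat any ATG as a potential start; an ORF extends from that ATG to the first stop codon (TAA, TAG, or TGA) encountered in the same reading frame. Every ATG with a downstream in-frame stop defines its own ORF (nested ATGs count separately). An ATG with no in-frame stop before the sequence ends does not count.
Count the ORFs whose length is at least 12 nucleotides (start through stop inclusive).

Frame 1: CTA TGA ATC ATA TTT AAT — no ATG→stop ORF.
No ORF reaches 12 nucleotides. Count = 0.

0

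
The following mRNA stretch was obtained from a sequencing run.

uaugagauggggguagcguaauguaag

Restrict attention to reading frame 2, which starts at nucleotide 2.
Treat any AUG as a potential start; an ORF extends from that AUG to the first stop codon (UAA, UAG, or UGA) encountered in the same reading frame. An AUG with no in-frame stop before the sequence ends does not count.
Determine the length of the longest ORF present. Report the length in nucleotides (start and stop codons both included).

Frame 2: AUG AGA UGG GGG UAG CGU AAU GUA — AUG at 2, stop UAG at 14 → 15 nt.
Longest: frame 2, positions 2–16, 15 nt = 5 codons = 4 aa. → 15 nucleotides.

15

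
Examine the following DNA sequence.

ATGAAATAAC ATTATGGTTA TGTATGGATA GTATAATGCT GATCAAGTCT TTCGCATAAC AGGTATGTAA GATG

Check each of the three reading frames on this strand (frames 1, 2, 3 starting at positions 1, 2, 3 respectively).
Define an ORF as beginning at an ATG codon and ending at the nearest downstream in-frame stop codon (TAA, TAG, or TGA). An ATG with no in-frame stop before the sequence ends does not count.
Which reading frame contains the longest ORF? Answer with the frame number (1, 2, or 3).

Frame 1: ATG AAA TAA CAT TAT GGT TAT GTA TGG ATA GTA TAA TGC TGA TCA AGT CTT TCG CAT AAC AGG TAT GTA AGA — ATG at 1, stop TAA at 7 → 9 nt.
Frame 2: TGA AAT AAC ATT ATG GTT ATG TAT GGA TAG TAT AAT GCT GAT CAA GTC TTT CGC ATA ACA GGT ATG TAA GAT — ATG at 14, stop TAG at 29 → 18 nt; ATG at 20, stop TAG at 29 → 12 nt; ATG at 65, stop TAA at 68 → 6 nt.
Frame 3: GAA ATA ACA TTA TGG TTA TGT ATG GAT AGT ATA ATG CTG ATC AAG TCT TTC GCA TAA CAG GTA TGT AAG ATG — ATG at 24, stop TAA at 57 → 36 nt; ATG at 36, stop TAA at 57 → 24 nt.
Longest ORF is 36 nt in frame 3 (positions 24–59).

3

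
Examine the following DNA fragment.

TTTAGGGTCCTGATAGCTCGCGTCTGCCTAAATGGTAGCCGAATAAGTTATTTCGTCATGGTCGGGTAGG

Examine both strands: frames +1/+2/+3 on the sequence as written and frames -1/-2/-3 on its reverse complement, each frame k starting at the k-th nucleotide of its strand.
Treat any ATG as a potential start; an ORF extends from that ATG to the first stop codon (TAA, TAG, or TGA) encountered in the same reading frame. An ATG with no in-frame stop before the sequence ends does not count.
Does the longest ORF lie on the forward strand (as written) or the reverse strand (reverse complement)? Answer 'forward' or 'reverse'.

Reverse complement (5'→3'): CCTACCCGACCATGACGAAATAACTTATTCGGCTACCATTTAGGCAGACGCGAGCTATCAGGACCCTAAA
Frame +1: TTT AGG GTC CTG ATA GCT CGC GTC TGC CTA AAT GGT AGC CGA ATA AGT TAT TTC GTC ATG GTC GGG TAG — ATG at 58, stop TAG at 67 → 12 nt.
Frame +2: TTA GGG TCC TGA TAG CTC GCG TCT GCC TAA ATG GTA GCC GAA TAA GTT ATT TCG TCA TGG TCG GGT AGG — ATG at 32, stop TAA at 44 → 15 nt.
Frame +3: TAG GGT CCT GAT AGC TCG CGT CTG CCT AAA TGG TAG CCG AAT AAG TTA TTT CGT CAT GGT CGG GTA — no ATG→stop ORF.
Frame -1: CCT ACC CGA CCA TGA CGA AAT AAC TTA TTC GGC TAC CAT TTA GGC AGA CGC GAG CTA TCA GGA CCC TAA — no ATG→stop ORF.
Frame -2: CTA CCC GAC CAT GAC GAA ATA ACT TAT TCG GCT ACC ATT TAG GCA GAC GCG AGC TAT CAG GAC CCT AAA — no ATG→stop ORF.
Frame -3: TAC CCG ACC ATG ACG AAA TAA CTT ATT CGG CTA CCA TTT AGG CAG ACG CGA GCT ATC AGG ACC CTA — ATG at 12, stop TAA at 21 → 12 nt.
Forward-strand max 15 nt; reverse-strand max 12 nt. The forward strand has the longer ORF.

forward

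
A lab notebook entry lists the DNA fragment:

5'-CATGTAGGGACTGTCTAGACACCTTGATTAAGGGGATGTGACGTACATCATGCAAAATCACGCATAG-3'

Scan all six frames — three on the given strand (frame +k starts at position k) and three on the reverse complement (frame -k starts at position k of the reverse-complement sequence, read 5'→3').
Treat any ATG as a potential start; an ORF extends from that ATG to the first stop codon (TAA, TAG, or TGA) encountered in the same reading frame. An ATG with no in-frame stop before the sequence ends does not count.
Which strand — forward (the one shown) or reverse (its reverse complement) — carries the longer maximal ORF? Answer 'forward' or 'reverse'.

reverse

Reverse complement (5'→3'): CTATGCGTGATTTTGCATGATGTACGTCACATCCCCTTAATCAAGGTGTCTAGACAGTCCCTACATG
Frame +1: CAT GTA GGG ACT GTC TAG ACA CCT TGA TTA AGG GGA TGT GAC GTA CAT CAT GCA AAA TCA CGC ATA — no ATG→stop ORF.
Frame +2: ATG TAG GGA CTG TCT AGA CAC CTT GAT TAA GGG GAT GTG ACG TAC ATC ATG CAA AAT CAC GCA TAG — ATG at 2, stop TAG at 5 → 6 nt; ATG at 50, stop TAG at 65 → 18 nt.
Frame +3: TGT AGG GAC TGT CTA GAC ACC TTG ATT AAG GGG ATG TGA CGT ACA TCA TGC AAA ATC ACG CAT — ATG at 36, stop TGA at 39 → 6 nt.
Frame -1: CTA TGC GTG ATT TTG CAT GAT GTA CGT CAC ATC CCC TTA ATC AAG GTG TCT AGA CAG TCC CTA CAT — no ATG→stop ORF.
Frame -2: TAT GCG TGA TTT TGC ATG ATG TAC GTC ACA TCC CCT TAA TCA AGG TGT CTA GAC AGT CCC TAC ATG — ATG at 17, stop TAA at 38 → 24 nt; ATG at 20, stop TAA at 38 → 21 nt.
Frame -3: ATG CGT GAT TTT GCA TGA TGT ACG TCA CAT CCC CTT AAT CAA GGT GTC TAG ACA GTC CCT ACA — ATG at 3, stop TGA at 18 → 18 nt.
Forward-strand max 18 nt; reverse-strand max 24 nt. The reverse strand has the longer ORF.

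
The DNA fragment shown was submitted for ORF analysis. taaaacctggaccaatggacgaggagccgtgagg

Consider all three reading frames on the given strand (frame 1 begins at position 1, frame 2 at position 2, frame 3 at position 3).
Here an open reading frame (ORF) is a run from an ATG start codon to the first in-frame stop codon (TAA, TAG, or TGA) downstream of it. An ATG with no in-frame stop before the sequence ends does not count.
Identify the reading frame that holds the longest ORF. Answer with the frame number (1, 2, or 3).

Frame 1: TAA AAC CTG GAC CAA TGG ACG AGG AGC CGT GAG — no ATG→stop ORF.
Frame 2: AAA ACC TGG ACC AAT GGA CGA GGA GCC GTG AGG — no ATG→stop ORF.
Frame 3: AAA CCT GGA CCA ATG GAC GAG GAG CCG TGA — ATG at 15, stop TGA at 30 → 18 nt.
Longest ORF is 18 nt in frame 3 (positions 15–32).

3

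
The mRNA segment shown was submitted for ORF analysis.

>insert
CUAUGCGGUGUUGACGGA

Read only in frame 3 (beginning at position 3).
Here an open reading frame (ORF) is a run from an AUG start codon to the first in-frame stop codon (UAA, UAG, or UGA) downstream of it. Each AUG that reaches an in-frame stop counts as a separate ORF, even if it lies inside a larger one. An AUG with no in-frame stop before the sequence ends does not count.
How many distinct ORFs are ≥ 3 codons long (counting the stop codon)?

1

Frame 3: AUG CGG UGU UGA CGG — AUG at 3, stop UGA at 12 → 12 nt.
ORFs ≥ 3 codons: frame 3 3–14 (4 codons). Count = 1.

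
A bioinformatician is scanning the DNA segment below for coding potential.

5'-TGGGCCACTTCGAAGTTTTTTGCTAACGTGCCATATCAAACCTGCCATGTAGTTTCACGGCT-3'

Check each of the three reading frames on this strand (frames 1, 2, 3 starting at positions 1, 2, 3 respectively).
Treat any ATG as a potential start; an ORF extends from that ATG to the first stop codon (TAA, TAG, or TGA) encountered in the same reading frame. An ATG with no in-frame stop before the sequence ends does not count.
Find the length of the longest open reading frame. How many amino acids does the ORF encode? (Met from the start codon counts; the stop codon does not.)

Frame 1: TGG GCC ACT TCG AAG TTT TTT GCT AAC GTG CCA TAT CAA ACC TGC CAT GTA GTT TCA CGG — no ATG→stop ORF.
Frame 2: GGG CCA CTT CGA AGT TTT TTG CTA ACG TGC CAT ATC AAA CCT GCC ATG TAG TTT CAC GGC — ATG at 47, stop TAG at 50 → 6 nt.
Frame 3: GGC CAC TTC GAA GTT TTT TGC TAA CGT GCC ATA TCA AAC CTG CCA TGT AGT TTC ACG GCT — no ATG→stop ORF.
Longest: frame 2, positions 47–52, 6 nt = 2 codons = 1 aa. → 1 amino acids.

1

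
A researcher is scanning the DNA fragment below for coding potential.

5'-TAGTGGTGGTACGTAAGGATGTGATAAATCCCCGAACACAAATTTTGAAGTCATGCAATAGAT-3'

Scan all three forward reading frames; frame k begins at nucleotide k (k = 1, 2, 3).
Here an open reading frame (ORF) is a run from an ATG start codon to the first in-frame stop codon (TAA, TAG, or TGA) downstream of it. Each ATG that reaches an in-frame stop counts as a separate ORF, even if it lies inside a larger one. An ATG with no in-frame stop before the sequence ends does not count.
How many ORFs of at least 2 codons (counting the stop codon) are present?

Frame 1: TAG TGG TGG TAC GTA AGG ATG TGA TAA ATC CCC GAA CAC AAA TTT TGA AGT CAT GCA ATA GAT — ATG at 19, stop TGA at 22 → 6 nt.
Frame 2: AGT GGT GGT ACG TAA GGA TGT GAT AAA TCC CCG AAC ACA AAT TTT GAA GTC ATG CAA TAG — ATG at 53, stop TAG at 59 → 9 nt.
Frame 3: GTG GTG GTA CGT AAG GAT GTG ATA AAT CCC CGA ACA CAA ATT TTG AAG TCA TGC AAT AGA — no ATG→stop ORF.
ORFs ≥ 2 codons: frame 1 19–24 (2 codons), frame 2 53–61 (3 codons). Count = 2.

2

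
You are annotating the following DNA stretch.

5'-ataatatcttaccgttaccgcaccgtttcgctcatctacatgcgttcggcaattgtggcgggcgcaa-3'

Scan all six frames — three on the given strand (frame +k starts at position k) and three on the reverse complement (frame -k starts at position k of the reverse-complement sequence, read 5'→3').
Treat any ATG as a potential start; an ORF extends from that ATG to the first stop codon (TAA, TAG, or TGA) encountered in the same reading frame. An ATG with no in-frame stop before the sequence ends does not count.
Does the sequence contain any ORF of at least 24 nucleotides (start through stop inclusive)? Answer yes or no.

no

Reverse complement (5'→3'): TTGCGCCCGCCACAATTGCCGAACGCATGTAGATGAGCGAAACGGTGCGGTAACGGTAAGATATTAT
Frame +1: ATA ATA TCT TAC CGT TAC CGC ACC GTT TCG CTC ATC TAC ATG CGT TCG GCA ATT GTG GCG GGC GCA — no ATG→stop ORF.
Frame +2: TAA TAT CTT ACC GTT ACC GCA CCG TTT CGC TCA TCT ACA TGC GTT CGG CAA TTG TGG CGG GCG CAA — no ATG→stop ORF.
Frame +3: AAT ATC TTA CCG TTA CCG CAC CGT TTC GCT CAT CTA CAT GCG TTC GGC AAT TGT GGC GGG CGC — no ATG→stop ORF.
Frame -1: TTG CGC CCG CCA CAA TTG CCG AAC GCA TGT AGA TGA GCG AAA CGG TGC GGT AAC GGT AAG ATA TTA — no ATG→stop ORF.
Frame -2: TGC GCC CGC CAC AAT TGC CGA ACG CAT GTA GAT GAG CGA AAC GGT GCG GTA ACG GTA AGA TAT TAT — no ATG→stop ORF.
Frame -3: GCG CCC GCC ACA ATT GCC GAA CGC ATG TAG ATG AGC GAA ACG GTG CGG TAA CGG TAA GAT ATT — ATG at 27, stop TAG at 30 → 6 nt; ATG at 33, stop TAA at 51 → 21 nt.
Largest ORF found is 21 nucleotides < 24, so no.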